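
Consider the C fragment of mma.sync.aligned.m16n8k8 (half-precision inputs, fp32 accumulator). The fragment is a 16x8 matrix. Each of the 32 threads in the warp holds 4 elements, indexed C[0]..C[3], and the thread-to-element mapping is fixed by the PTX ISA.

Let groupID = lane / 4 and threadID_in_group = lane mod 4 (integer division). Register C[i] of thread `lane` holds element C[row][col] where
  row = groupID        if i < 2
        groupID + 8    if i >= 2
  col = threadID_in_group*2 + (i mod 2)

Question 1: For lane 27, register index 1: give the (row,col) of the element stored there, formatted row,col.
6,7

lane 27⇒27/4=6, 27 mod 4=3
i=1  r:6+0⇒6  c:2·3+1⇒7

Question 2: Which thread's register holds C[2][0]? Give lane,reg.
r=2->g=2,rb=0  c=0->t=0,b0=0
L=2*4+0=8  i=0*2+0=0

8,0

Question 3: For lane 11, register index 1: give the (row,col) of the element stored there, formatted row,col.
lane 11: g=2 (11/4), t=3 (11%4)
i=1: r=2+0=2, c=3*2+1=7

2,7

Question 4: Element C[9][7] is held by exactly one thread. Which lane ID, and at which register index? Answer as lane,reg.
7,3

r=9→G=1,rhi=1  c=7→T=3,p=1
L=1*4+3=7  i=1*2+1=3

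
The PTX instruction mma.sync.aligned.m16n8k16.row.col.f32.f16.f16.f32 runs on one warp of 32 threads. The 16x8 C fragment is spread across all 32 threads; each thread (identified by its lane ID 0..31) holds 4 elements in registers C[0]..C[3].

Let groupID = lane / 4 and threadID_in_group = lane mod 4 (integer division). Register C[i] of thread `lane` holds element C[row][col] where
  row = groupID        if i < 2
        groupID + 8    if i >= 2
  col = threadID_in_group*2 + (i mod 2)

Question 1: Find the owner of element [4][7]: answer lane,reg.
r=4->g=4,rb=0  c=7->t=3,b0=1
L=4*4+3=19  i=0*2+1=1

19,1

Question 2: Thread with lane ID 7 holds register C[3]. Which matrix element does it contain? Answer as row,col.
7: gr=1,th=3
[3] (1+8,3*2+1) = (9,7)

9,7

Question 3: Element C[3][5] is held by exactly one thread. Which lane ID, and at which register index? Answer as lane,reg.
r=3->g=3,rb=0  c=5->t=2,b0=1
L=3*4+2=14  i=0*2+1=1

14,1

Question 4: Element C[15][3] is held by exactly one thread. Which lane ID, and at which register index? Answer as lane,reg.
r:15=>grp=7,rB=1  c:3=>tig=1,lo=1
L=7*4+1=29  i=1*2+1=3

29,3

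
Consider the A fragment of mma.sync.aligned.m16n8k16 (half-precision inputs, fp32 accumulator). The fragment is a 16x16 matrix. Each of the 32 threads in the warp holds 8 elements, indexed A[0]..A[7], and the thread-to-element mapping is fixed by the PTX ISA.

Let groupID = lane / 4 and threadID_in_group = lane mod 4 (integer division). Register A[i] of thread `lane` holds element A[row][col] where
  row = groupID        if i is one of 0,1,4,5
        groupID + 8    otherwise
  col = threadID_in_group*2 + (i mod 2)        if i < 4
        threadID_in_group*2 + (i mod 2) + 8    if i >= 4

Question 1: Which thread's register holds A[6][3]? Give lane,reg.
25,1

r=6→G=6,rhi=0  c=3→chi=0,T=1,p=1
L=6*4+1=25  i=0*4+0*2+1=1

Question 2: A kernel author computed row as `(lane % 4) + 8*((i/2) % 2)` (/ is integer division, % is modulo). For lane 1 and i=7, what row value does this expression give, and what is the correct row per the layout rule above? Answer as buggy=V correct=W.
buggy=9 correct=8

`(lane % 4) + 8*((i/2) % 2)`[1,7]⇒9
L=1⇒gr=1>>2=0, th=1&3=1
[7]⇒row 0+8=8  col 1·2+1+8=11
row: 9 vs 8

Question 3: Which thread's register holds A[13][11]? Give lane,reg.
r:13=>grp=5,rB=1  c:11=>cB=1,tig=1,lo=1
L=5*4+1=21  i=1*4+1*2+1=7

21,7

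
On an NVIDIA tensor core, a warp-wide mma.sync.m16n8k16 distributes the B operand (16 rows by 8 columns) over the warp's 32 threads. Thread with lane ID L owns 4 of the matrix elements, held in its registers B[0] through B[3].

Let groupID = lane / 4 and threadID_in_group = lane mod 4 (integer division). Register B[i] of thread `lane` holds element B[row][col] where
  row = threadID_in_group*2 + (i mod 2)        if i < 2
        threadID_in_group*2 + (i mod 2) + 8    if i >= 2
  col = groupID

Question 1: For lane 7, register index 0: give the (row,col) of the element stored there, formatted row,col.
lane 7→7/4=1, 7 mod 4=3
i=0  r:2·3+0+0→6  c:1

6,1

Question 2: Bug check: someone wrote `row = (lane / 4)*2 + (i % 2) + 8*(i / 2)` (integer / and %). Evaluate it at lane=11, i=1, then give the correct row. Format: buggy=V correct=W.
`(lane / 4)*2 + (i % 2) + 8*(i / 2)`[11,1]→5
lane 11: G=2 (11/4), T=3 (11%4)
i=1: r=3*2+1+0=7, c=G=2
row: 5 vs 7

buggy=5 correct=7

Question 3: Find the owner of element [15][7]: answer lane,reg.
c=7→G=7  r=15→rhi=1,T=3,p=1
L=7*4+3=31  i=1*2+1=3

31,3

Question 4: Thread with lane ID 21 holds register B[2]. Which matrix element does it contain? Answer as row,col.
10,5

lane 21: gr=5 (21/4), th=1 (21%4)
i=2: r=1*2+0+8=10, c=gr=5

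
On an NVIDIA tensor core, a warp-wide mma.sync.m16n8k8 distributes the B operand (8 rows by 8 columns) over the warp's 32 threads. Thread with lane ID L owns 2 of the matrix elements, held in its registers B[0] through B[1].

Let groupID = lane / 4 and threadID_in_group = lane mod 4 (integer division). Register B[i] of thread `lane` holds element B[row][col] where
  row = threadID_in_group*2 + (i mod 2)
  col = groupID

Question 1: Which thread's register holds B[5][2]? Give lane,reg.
c:2=>grp=2  r:5=>tig=2,lo=1
L=2*4+2=10  i=1=1

10,1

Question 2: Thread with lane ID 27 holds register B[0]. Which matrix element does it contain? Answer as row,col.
L=27→G=27>>2=6, T=27&3=3
[0]→row 3·2+0=6  col G=6

6,6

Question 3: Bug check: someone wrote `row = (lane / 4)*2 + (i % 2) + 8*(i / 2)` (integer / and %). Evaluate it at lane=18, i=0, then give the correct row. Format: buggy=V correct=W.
`(lane / 4)*2 + (i % 2) + 8*(i / 2)`[18,0]⇒8
18: gr=4,th=2
[0] (2*2+0,4) = (4,4)
row: 8 vs 4

buggy=8 correct=4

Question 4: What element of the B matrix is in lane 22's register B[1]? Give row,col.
5,5

lane 22: grp=5 (22/4), tig=2 (22%4)
i=1: r=2*2+1=5, c=grp=5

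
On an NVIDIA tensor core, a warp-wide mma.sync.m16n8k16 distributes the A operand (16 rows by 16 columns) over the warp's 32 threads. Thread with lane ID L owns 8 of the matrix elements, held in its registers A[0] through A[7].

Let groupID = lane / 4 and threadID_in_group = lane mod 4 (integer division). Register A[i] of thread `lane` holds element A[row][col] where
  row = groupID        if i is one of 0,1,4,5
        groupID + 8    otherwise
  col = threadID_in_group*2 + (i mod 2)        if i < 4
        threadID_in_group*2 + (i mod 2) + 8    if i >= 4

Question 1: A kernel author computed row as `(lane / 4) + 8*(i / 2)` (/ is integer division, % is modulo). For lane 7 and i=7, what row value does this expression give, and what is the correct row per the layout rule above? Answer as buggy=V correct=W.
`(lane / 4) + 8*(i / 2)`[7,7]⇒25
lane 7⇒7/4=1, 7 mod 4=3
i=7  r:1+8⇒9  c:2·3+1+8⇒15
row: 25 vs 9

buggy=25 correct=9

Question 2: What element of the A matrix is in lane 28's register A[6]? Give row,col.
15,8

28: G=7,T=0
[6] (7+8,0*2+0+8) = (15,8)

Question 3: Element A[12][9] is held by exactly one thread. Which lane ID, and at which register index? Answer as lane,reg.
16,7

r: 12->gid=4,r8=1  c: 9->c8=1,tid=0,i&1=1
L=4*4+0=16  i=1*4+1*2+1=7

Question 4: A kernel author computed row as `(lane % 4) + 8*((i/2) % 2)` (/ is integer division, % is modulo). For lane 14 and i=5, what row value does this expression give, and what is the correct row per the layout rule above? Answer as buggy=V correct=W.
`(lane % 4) + 8*((i/2) % 2)`[14,5]→2
lane 14→14/4=3, 14 mod 4=2
i=5  r:3+0→3  c:2·2+1+8→13
row: 2 vs 3

buggy=2 correct=3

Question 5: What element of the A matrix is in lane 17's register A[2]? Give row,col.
lane 17: g=4 (17/4), t=1 (17%4)
i=2: r=4+8=12, c=1*2+0+0=2

12,2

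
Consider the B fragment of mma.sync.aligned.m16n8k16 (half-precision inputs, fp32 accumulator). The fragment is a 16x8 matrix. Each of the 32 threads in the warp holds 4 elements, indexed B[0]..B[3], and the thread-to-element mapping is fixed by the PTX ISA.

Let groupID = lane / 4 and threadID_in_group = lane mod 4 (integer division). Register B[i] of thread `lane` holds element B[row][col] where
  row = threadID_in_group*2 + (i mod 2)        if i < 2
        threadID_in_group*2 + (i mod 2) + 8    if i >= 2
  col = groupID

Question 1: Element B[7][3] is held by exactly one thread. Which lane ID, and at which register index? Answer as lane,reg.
c=3→G=3  r=7→rhi=0,T=3,p=1
L=3*4+3=15  i=0*2+1=1

15,1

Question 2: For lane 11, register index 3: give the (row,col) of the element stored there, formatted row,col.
11: grp=2,tig=3
[3] (3*2+1+8,2) = (15,2)

15,2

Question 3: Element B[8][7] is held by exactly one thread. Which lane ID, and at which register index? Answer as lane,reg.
c: 7->gid=7  r: 8->r8=1,tid=0,i&1=0
L=7*4+0=28  i=1*2+0=2

28,2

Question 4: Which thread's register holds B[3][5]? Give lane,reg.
c:5=>grp=5  r:3=>rB=0,tig=1,lo=1
L=5*4+1=21  i=0*2+1=1

21,1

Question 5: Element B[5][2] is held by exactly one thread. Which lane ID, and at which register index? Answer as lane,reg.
10,1

c=2⇒gr=2  r=5⇒Rb=0,th=2,odd=1
L=2*4+2=10  i=0*2+1=1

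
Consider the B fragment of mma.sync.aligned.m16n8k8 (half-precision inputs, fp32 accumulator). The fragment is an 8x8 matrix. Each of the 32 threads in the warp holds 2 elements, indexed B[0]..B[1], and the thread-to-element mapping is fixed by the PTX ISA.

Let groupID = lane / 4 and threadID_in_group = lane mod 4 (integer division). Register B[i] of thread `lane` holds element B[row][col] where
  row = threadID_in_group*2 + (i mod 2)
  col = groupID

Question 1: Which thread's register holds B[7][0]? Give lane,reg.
c=0⇒gr=0  r=7⇒th=3,odd=1
L=0*4+3=3  i=1=1

3,1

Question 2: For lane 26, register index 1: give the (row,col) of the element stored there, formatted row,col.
5,6

L=26->g=26>>2=6, t=26&3=2
[1]->row 2·2+1=5  col g=6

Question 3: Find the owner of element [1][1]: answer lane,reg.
4,1

c: 1->gid=1  r: 1->tid=0,i&1=1
L=1*4+0=4  i=1=1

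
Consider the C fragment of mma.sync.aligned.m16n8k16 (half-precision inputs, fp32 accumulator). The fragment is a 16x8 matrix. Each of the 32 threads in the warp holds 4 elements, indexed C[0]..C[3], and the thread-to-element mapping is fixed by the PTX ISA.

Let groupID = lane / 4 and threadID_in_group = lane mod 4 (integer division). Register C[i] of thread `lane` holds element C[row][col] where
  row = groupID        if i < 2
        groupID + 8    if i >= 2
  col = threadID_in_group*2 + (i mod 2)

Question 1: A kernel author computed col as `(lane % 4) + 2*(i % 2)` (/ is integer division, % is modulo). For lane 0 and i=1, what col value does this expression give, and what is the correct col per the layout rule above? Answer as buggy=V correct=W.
buggy=2 correct=1

`(lane % 4) + 2*(i % 2)`[0,1]->2
L=0->g=0>>2=0, t=0&3=0
[1]->row 0+0=0  col 0·2+1=1
col: 2 vs 1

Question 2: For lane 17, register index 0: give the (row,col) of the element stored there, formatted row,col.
4,2

17: grp=4,tig=1
[0] (4+0,1*2+0) = (4,2)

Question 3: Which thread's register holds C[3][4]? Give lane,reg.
14,0

r: 3->gid=3,r8=0  c: 4->tid=2,i&1=0
L=3*4+2=14  i=0*2+0=0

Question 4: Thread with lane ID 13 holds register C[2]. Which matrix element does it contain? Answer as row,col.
lane 13: g=3 (13/4), t=1 (13%4)
i=2: r=3+8=11, c=1*2+0=2

11,2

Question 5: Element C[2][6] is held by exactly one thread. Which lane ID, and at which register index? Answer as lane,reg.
11,0

r=2⇒gr=2,Rb=0  c=6⇒th=3,odd=0
L=2*4+3=11  i=0*2+0=0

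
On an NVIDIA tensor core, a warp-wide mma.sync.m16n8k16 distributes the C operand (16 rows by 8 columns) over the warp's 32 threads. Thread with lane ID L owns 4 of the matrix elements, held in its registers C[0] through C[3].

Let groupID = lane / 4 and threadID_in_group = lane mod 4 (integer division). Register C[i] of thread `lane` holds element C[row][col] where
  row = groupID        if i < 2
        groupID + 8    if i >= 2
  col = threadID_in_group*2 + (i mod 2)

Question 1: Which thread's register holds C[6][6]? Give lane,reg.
r=6⇒gr=6,Rb=0  c=6⇒th=3,odd=0
L=6*4+3=27  i=0*2+0=0

27,0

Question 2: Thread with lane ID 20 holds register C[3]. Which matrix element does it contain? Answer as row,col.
L=20=>grp=20>>2=5, tig=20&3=0
[3]=>row 5+8=13  col 0·2+1=1

13,1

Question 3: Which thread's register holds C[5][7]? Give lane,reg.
23,1

r=5->g=5,rb=0  c=7->t=3,b0=1
L=5*4+3=23  i=0*2+1=1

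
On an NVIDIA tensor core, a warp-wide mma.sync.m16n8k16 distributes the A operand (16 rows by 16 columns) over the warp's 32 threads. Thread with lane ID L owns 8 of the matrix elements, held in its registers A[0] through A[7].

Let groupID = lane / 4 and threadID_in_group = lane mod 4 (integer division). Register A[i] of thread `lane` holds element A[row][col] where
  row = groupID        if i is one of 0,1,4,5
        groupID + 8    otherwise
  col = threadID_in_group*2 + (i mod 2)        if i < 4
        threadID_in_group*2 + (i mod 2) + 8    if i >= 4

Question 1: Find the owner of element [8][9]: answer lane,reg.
r=8⇒gr=0,Rb=1  c=9⇒Cb=1,th=0,odd=1
L=0*4+0=0  i=1*4+1*2+1=7

0,7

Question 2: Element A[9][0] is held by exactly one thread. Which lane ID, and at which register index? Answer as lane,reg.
r=9⇒gr=1,Rb=1  c=0⇒Cb=0,th=0,odd=0
L=1*4+0=4  i=0*4+1*2+0=2

4,2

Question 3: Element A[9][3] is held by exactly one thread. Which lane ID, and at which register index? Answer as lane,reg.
r=9→G=1,rhi=1  c=3→chi=0,T=1,p=1
L=1*4+1=5  i=0*4+1*2+1=3

5,3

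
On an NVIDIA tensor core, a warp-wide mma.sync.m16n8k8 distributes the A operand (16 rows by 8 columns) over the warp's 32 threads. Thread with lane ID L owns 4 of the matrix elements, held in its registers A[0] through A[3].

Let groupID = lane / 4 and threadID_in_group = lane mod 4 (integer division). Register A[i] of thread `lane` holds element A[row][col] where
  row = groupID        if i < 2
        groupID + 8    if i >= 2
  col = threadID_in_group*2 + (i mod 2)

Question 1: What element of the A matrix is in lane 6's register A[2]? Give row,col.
9,4

L=6=>grp=6>>2=1, tig=6&3=2
[2]=>row 1+8=9  col 2·2+0=4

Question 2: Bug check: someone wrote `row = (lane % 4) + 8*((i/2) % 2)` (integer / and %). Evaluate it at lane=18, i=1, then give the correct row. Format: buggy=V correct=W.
`(lane % 4) + 8*((i/2) % 2)`[18,1]=>2
lane 18=>18/4=4, 18 mod 4=2
i=1  r:4+0=>4  c:2·2+1=>5
row: 2 vs 4

buggy=2 correct=4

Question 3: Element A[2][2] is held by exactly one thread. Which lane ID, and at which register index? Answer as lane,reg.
r=2⇒gr=2,Rb=0  c=2⇒th=1,odd=0
L=2*4+1=9  i=0*2+0=0

9,0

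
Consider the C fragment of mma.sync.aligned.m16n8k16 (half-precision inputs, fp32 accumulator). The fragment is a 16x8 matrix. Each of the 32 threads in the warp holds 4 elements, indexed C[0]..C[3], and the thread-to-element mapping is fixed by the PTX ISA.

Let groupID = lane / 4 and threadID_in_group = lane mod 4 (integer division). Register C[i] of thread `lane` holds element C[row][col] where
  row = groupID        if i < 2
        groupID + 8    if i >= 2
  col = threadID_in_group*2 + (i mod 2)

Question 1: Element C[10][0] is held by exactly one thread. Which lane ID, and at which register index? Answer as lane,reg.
r=10→G=2,rhi=1  c=0→T=0,p=0
L=2*4+0=8  i=1*2+0=2

8,2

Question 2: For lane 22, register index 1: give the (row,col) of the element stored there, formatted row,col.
5,5

L=22=>grp=22>>2=5, tig=22&3=2
[1]=>row 5+0=5  col 2·2+1=5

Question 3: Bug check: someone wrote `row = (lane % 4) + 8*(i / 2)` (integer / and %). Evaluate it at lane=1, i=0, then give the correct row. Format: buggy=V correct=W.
`(lane % 4) + 8*(i / 2)`[1,0]⇒1
lane 1⇒1/4=0, 1 mod 4=1
i=0  r:0+0⇒0  c:2·1+0⇒2
row: 1 vs 0

buggy=1 correct=0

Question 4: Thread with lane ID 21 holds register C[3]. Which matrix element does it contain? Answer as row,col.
lane 21⇒21/4=5, 21 mod 4=1
i=3  r:5+8⇒13  c:2·1+1⇒3

13,3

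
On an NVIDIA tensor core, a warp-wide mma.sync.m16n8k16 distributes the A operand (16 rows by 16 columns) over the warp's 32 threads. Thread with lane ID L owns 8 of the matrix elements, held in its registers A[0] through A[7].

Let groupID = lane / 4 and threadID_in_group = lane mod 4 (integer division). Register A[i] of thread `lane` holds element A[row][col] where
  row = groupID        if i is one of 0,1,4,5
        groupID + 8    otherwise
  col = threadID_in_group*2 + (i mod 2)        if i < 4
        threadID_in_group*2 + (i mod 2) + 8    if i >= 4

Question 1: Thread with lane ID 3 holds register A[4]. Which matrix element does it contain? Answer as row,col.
0,14

lane 3: grp=0 (3/4), tig=3 (3%4)
i=4: r=0+0=0, c=3*2+0+8=14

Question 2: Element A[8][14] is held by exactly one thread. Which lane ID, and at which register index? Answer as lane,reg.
3,6

r: 8->gid=0,r8=1  c: 14->c8=1,tid=3,i&1=0
L=0*4+3=3  i=1*4+1*2+0=6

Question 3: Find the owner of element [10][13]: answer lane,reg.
r: 10->gid=2,r8=1  c: 13->c8=1,tid=2,i&1=1
L=2*4+2=10  i=1*4+1*2+1=7

10,7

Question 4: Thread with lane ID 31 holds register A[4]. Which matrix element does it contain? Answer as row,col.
7,14

31: g=7,t=3
[4] (7+0,3*2+0+8) = (7,14)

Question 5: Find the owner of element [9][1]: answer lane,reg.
r=9→G=1,rhi=1  c=1→chi=0,T=0,p=1
L=1*4+0=4  i=0*4+1*2+1=3

4,3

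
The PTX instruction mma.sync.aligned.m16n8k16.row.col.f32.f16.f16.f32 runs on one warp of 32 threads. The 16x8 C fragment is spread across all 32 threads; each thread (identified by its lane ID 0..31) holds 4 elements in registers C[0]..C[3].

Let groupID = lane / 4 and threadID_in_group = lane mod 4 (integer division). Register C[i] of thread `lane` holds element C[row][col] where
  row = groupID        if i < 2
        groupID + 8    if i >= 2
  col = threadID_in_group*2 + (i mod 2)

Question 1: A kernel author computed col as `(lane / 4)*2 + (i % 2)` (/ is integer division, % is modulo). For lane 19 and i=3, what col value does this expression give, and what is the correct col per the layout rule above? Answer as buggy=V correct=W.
buggy=9 correct=7

`(lane / 4)*2 + (i % 2)`[19,3]->9
L=19->g=19>>2=4, t=19&3=3
[3]->row 4+8=12  col 3·2+1=7
col: 9 vs 7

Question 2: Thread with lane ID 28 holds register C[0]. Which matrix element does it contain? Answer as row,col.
lane 28: G=7 (28/4), T=0 (28%4)
i=0: r=7+0=7, c=0*2+0=0

7,0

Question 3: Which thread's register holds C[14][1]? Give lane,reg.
r=14->g=6,rb=1  c=1->t=0,b0=1
L=6*4+0=24  i=1*2+1=3

24,3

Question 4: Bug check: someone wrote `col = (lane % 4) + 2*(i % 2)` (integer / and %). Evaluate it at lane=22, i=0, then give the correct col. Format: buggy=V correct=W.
buggy=2 correct=4

`(lane % 4) + 2*(i % 2)`[22,0]⇒2
22: gr=5,th=2
[0] (5+0,2*2+0) = (5,4)
col: 2 vs 4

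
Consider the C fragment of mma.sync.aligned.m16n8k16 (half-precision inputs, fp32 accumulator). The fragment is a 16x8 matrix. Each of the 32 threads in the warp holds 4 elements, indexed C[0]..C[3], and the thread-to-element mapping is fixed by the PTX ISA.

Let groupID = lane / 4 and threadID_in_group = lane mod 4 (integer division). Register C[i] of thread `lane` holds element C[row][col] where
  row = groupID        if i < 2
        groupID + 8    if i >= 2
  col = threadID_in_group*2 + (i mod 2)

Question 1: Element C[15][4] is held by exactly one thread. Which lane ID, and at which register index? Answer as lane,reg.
r=15->g=7,rb=1  c=4->t=2,b0=0
L=7*4+2=30  i=1*2+0=2

30,2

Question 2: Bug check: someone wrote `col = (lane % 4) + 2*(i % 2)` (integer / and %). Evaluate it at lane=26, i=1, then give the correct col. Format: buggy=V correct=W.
buggy=4 correct=5

`(lane % 4) + 2*(i % 2)`[26,1]=>4
lane 26: grp=6 (26/4), tig=2 (26%4)
i=1: r=6+0=6, c=2*2+1=5
col: 4 vs 5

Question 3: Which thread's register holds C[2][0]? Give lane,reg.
r: 2->gid=2,r8=0  c: 0->tid=0,i&1=0
L=2*4+0=8  i=0*2+0=0

8,0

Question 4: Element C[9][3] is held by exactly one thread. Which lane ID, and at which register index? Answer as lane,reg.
5,3

r=9->g=1,rb=1  c=3->t=1,b0=1
L=1*4+1=5  i=1*2+1=3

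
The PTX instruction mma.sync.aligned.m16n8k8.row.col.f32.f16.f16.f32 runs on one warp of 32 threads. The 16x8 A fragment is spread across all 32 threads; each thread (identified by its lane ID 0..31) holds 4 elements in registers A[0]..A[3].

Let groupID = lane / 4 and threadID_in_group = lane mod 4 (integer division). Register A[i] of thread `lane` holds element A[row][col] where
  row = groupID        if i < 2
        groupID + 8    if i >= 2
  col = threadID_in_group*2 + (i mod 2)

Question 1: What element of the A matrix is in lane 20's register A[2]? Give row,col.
13,0

20: gr=5,th=0
[2] (5+8,0*2+0) = (13,0)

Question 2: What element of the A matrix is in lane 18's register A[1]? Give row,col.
L=18->g=18>>2=4, t=18&3=2
[1]->row 4+0=4  col 2·2+1=5

4,5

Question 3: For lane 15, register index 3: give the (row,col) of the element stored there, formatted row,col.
lane 15: g=3 (15/4), t=3 (15%4)
i=3: r=3+8=11, c=3*2+1=7

11,7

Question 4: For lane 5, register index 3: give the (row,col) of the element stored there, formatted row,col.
9,3

5: grp=1,tig=1
[3] (1+8,1*2+1) = (9,3)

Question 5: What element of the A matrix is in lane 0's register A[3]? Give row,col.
8,1

lane 0→0/4=0, 0 mod 4=0
i=3  r:0+8→8  c:2·0+1→1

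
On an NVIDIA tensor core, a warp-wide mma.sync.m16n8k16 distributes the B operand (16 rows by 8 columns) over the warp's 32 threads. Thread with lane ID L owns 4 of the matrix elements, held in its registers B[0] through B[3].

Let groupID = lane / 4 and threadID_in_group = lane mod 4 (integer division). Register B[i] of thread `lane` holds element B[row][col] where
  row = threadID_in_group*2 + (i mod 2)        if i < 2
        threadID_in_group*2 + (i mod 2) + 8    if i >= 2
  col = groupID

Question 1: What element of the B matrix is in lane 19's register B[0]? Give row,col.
lane 19->19/4=4, 19 mod 4=3
i=0  r:2·3+0+0->6  c:4

6,4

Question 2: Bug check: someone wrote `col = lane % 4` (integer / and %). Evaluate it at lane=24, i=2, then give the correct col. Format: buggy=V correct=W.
`lane % 4`[24,2]->0
L=24->gid=24>>2=6, tid=24&3=0
[2]->row 0·2+0+8=8  col gid=6
col: 0 vs 6

buggy=0 correct=6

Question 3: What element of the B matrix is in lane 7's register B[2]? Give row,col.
L=7->g=7>>2=1, t=7&3=3
[2]->row 3·2+0+8=14  col g=1

14,1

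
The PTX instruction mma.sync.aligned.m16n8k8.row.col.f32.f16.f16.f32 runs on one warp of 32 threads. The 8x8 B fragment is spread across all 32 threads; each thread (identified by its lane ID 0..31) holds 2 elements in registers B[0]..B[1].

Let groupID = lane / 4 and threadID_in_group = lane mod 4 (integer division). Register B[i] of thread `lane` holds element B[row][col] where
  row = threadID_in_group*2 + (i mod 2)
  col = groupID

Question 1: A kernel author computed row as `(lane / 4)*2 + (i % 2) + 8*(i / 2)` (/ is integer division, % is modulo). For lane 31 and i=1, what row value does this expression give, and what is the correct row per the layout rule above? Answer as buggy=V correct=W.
buggy=15 correct=7

`(lane / 4)*2 + (i % 2) + 8*(i / 2)`[31,1]=>15
31: grp=7,tig=3
[1] (3*2+1,7) = (7,7)
row: 15 vs 7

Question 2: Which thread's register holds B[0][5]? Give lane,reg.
c: 5->gid=5  r: 0->tid=0,i&1=0
L=5*4+0=20  i=0=0

20,0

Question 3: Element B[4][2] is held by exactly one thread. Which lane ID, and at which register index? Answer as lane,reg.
c: 2->gid=2  r: 4->tid=2,i&1=0
L=2*4+2=10  i=0=0

10,0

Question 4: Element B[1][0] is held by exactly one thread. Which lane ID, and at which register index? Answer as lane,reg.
0,1

c=0->g=0  r=1->t=0,b0=1
L=0*4+0=0  i=1=1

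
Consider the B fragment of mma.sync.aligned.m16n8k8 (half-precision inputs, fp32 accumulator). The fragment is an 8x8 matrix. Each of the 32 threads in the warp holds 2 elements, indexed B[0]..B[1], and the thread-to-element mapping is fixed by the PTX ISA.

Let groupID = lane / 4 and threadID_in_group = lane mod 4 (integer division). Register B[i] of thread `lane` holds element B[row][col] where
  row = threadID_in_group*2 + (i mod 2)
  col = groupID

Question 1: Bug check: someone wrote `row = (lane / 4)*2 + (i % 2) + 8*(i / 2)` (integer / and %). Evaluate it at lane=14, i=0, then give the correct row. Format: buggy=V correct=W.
`(lane / 4)*2 + (i % 2) + 8*(i / 2)`[14,0]->6
lane 14->14/4=3, 14 mod 4=2
i=0  r:2·2+0->4  c:3
row: 6 vs 4

buggy=6 correct=4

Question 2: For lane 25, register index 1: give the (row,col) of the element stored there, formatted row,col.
25: gr=6,th=1
[1] (1*2+1,6) = (3,6)

3,6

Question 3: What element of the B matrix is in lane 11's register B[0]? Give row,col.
11: gid=2,tid=3
[0] (3*2+0,2) = (6,2)

6,2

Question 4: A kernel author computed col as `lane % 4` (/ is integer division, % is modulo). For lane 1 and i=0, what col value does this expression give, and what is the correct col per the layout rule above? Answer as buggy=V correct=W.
buggy=1 correct=0

`lane % 4`[1,0]->1
1: g=0,t=1
[0] (1*2+0,0) = (2,0)
col: 1 vs 0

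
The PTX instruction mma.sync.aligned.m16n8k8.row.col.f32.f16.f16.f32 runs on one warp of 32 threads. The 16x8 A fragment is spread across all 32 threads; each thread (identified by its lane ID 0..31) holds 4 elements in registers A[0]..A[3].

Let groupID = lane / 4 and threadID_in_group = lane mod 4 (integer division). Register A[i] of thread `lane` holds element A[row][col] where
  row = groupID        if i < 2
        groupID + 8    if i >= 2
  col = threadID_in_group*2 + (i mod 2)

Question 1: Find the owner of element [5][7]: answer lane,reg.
r:5=>grp=5,rB=0  c:7=>tig=3,lo=1
L=5*4+3=23  i=0*2+1=1

23,1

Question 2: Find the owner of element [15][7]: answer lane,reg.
r=15→G=7,rhi=1  c=7→T=3,p=1
L=7*4+3=31  i=1*2+1=3

31,3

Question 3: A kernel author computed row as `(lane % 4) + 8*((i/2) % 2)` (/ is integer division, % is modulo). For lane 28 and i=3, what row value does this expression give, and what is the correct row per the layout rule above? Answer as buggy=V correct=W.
`(lane % 4) + 8*((i/2) % 2)`[28,3]->8
lane 28: gid=7 (28/4), tid=0 (28%4)
i=3: r=7+8=15, c=0*2+1=1
row: 8 vs 15

buggy=8 correct=15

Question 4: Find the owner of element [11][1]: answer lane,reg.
12,3

r=11→G=3,rhi=1  c=1→T=0,p=1
L=3*4+0=12  i=1*2+1=3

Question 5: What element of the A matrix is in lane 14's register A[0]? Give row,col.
3,4

lane 14: grp=3 (14/4), tig=2 (14%4)
i=0: r=3+0=3, c=2*2+0=4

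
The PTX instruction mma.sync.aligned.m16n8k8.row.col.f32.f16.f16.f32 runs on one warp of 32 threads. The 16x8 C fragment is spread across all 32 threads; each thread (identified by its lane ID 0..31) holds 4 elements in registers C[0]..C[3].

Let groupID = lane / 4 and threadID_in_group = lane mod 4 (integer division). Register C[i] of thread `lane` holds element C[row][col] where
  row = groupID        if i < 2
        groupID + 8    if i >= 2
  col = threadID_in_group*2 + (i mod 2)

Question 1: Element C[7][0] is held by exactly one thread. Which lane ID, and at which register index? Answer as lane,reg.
r: 7->gid=7,r8=0  c: 0->tid=0,i&1=0
L=7*4+0=28  i=0*2+0=0

28,0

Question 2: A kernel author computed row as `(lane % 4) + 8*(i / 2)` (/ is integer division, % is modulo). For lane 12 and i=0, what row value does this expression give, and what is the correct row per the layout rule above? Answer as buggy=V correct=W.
buggy=0 correct=3

`(lane % 4) + 8*(i / 2)`[12,0]⇒0
lane 12: gr=3 (12/4), th=0 (12%4)
i=0: r=3+0=3, c=0*2+0=0
row: 0 vs 3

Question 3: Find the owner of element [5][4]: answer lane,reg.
r=5->g=5,rb=0  c=4->t=2,b0=0
L=5*4+2=22  i=0*2+0=0

22,0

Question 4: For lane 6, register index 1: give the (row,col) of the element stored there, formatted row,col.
lane 6: gr=1 (6/4), th=2 (6%4)
i=1: r=1+0=1, c=2*2+1=5

1,5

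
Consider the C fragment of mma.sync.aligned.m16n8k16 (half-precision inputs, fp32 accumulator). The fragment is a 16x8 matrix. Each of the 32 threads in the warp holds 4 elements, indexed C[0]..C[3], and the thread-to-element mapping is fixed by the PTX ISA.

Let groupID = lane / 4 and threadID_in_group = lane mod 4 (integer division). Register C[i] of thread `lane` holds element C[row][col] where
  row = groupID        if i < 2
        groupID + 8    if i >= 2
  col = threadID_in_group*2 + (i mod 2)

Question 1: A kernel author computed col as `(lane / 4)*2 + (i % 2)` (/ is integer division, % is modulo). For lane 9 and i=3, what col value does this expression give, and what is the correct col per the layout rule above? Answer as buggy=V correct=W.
`(lane / 4)*2 + (i % 2)`[9,3]->5
lane 9->9/4=2, 9 mod 4=1
i=3  r:2+8->10  c:2·1+1->3
col: 5 vs 3

buggy=5 correct=3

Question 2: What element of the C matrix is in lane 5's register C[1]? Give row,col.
L=5→G=5>>2=1, T=5&3=1
[1]→row 1+0=1  col 1·2+1=3

1,3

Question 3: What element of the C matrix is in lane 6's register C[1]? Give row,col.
L=6→G=6>>2=1, T=6&3=2
[1]→row 1+0=1  col 2·2+1=5

1,5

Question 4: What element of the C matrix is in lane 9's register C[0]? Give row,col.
lane 9⇒9/4=2, 9 mod 4=1
i=0  r:2+0⇒2  c:2·1+0⇒2

2,2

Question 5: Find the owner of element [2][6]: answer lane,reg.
r: 2->gid=2,r8=0  c: 6->tid=3,i&1=0
L=2*4+3=11  i=0*2+0=0

11,0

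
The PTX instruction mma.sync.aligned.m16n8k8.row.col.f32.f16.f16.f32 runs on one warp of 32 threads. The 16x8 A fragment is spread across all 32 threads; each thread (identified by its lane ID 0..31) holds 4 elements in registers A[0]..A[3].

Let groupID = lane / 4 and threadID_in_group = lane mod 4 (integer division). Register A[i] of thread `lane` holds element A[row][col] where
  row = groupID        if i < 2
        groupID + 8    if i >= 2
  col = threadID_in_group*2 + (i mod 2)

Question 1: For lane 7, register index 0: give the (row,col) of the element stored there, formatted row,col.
L=7⇒gr=7>>2=1, th=7&3=3
[0]⇒row 1+0=1  col 3·2+0=6

1,6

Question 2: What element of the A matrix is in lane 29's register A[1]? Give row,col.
lane 29->29/4=7, 29 mod 4=1
i=1  r:7+0->7  c:2·1+1->3

7,3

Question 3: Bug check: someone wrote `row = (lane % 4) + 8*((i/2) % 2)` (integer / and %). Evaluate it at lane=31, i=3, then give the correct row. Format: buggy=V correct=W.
buggy=11 correct=15

`(lane % 4) + 8*((i/2) % 2)`[31,3]->11
L=31->gid=31>>2=7, tid=31&3=3
[3]->row 7+8=15  col 3·2+1=7
row: 11 vs 15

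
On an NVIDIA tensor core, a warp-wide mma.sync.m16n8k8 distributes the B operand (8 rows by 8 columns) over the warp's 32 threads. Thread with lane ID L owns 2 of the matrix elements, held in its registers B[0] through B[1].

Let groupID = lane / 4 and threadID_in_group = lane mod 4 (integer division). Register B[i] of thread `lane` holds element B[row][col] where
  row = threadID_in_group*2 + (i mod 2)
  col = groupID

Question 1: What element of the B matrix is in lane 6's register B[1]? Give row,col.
L=6→G=6>>2=1, T=6&3=2
[1]→row 2·2+1=5  col G=1

5,1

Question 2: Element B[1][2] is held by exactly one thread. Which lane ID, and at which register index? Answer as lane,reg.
c=2⇒gr=2  r=1⇒th=0,odd=1
L=2*4+0=8  i=1=1

8,1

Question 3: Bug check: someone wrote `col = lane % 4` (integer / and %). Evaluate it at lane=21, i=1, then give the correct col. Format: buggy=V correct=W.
buggy=1 correct=5

`lane % 4`[21,1]=>1
21: grp=5,tig=1
[1] (1*2+1,5) = (3,5)
col: 1 vs 5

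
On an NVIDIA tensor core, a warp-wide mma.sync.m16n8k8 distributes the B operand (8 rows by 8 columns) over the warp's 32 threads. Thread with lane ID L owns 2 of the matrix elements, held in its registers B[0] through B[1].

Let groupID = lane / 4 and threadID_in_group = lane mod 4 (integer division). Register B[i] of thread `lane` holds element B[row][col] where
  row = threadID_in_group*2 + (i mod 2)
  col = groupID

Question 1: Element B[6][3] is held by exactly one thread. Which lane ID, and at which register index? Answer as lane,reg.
c:3=>grp=3  r:6=>tig=3,lo=0
L=3*4+3=15  i=0=0

15,0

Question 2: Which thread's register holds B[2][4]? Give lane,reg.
c: 4->gid=4  r: 2->tid=1,i&1=0
L=4*4+1=17  i=0=0

17,0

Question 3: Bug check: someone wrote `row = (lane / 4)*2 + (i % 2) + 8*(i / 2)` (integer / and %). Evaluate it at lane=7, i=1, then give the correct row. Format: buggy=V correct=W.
`(lane / 4)*2 + (i % 2) + 8*(i / 2)`[7,1]→3
lane 7: G=1 (7/4), T=3 (7%4)
i=1: r=3*2+1=7, c=G=1
row: 3 vs 7

buggy=3 correct=7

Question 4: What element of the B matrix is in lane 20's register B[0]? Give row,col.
L=20->gid=20>>2=5, tid=20&3=0
[0]->row 0·2+0=0  col gid=5

0,5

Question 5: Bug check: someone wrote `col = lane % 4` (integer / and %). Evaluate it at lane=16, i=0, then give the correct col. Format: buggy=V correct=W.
`lane % 4`[16,0]=>0
16: grp=4,tig=0
[0] (0*2+0,4) = (0,4)
col: 0 vs 4

buggy=0 correct=4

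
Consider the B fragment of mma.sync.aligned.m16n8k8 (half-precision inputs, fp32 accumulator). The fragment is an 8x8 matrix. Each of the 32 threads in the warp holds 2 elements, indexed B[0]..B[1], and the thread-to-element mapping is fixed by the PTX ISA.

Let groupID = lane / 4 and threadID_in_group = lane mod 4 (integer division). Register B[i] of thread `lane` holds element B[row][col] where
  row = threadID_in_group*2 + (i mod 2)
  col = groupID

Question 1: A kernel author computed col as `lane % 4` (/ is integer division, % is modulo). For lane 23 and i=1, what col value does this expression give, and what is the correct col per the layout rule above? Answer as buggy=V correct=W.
buggy=3 correct=5

`lane % 4`[23,1]=>3
lane 23=>23/4=5, 23 mod 4=3
i=1  r:2·3+1=>7  c:5
col: 3 vs 5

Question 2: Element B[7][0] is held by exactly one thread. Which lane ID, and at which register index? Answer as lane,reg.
c=0⇒gr=0  r=7⇒th=3,odd=1
L=0*4+3=3  i=1=1

3,1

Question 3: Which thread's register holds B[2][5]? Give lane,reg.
21,0

c=5⇒gr=5  r=2⇒th=1,odd=0
L=5*4+1=21  i=0=0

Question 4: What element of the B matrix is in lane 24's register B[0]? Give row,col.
0,6

lane 24: gid=6 (24/4), tid=0 (24%4)
i=0: r=0*2+0=0, c=gid=6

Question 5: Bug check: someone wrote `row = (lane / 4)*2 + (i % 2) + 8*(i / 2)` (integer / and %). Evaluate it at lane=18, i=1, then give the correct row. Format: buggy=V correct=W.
`(lane / 4)*2 + (i % 2) + 8*(i / 2)`[18,1]->9
lane 18->18/4=4, 18 mod 4=2
i=1  r:2·2+1->5  c:4
row: 9 vs 5

buggy=9 correct=5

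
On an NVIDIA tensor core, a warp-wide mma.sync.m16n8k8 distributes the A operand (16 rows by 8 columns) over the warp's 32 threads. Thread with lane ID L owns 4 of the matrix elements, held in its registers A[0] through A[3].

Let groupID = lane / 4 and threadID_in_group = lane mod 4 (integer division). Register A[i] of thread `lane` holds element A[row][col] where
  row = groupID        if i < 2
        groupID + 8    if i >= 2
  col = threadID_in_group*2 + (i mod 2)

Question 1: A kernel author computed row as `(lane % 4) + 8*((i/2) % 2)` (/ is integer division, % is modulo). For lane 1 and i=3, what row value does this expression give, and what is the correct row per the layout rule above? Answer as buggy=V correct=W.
`(lane % 4) + 8*((i/2) % 2)`[1,3]->9
lane 1->1/4=0, 1 mod 4=1
i=3  r:0+8->8  c:2·1+1->3
row: 9 vs 8

buggy=9 correct=8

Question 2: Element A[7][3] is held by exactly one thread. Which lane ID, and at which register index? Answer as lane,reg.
r=7->g=7,rb=0  c=3->t=1,b0=1
L=7*4+1=29  i=0*2+1=1

29,1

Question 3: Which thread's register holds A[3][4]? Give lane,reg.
r=3→G=3,rhi=0  c=4→T=2,p=0
L=3*4+2=14  i=0*2+0=0

14,0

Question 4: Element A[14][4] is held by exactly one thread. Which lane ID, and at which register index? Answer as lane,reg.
r=14->g=6,rb=1  c=4->t=2,b0=0
L=6*4+2=26  i=1*2+0=2

26,2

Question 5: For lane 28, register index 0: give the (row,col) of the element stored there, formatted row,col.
7,0

lane 28: grp=7 (28/4), tig=0 (28%4)
i=0: r=7+0=7, c=0*2+0=0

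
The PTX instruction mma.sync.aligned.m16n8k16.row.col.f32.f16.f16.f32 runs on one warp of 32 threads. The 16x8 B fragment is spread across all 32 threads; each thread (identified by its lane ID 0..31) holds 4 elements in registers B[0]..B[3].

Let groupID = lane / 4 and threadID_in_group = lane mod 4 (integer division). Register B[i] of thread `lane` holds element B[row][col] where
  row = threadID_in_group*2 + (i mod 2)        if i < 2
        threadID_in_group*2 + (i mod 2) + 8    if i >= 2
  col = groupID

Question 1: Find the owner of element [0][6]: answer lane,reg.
c=6→G=6  r=0→rhi=0,T=0,p=0
L=6*4+0=24  i=0*2+0=0

24,0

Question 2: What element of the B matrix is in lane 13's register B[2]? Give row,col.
10,3

lane 13⇒13/4=3, 13 mod 4=1
i=2  r:2·1+0+8⇒10  c:3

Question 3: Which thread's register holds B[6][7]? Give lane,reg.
31,0

c=7→G=7  r=6→rhi=0,T=3,p=0
L=7*4+3=31  i=0*2+0=0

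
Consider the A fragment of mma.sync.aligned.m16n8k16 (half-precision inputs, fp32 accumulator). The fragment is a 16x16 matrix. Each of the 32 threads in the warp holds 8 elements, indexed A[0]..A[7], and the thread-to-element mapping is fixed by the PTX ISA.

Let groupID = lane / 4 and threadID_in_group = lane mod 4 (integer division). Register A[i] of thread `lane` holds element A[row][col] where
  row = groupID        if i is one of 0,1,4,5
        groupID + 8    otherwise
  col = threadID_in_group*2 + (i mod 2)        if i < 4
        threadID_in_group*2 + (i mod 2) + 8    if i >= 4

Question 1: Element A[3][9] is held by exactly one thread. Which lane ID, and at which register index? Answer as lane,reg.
r: 3->gid=3,r8=0  c: 9->c8=1,tid=0,i&1=1
L=3*4+0=12  i=1*4+0*2+1=5

12,5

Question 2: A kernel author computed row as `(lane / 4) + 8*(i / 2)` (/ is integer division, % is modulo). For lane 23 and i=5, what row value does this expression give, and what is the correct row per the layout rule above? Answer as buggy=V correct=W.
buggy=21 correct=5

`(lane / 4) + 8*(i / 2)`[23,5]→21
lane 23: G=5 (23/4), T=3 (23%4)
i=5: r=5+0=5, c=3*2+1+8=15
row: 21 vs 5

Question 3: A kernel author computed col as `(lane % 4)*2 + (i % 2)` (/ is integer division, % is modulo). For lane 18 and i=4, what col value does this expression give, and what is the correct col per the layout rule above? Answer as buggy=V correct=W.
`(lane % 4)*2 + (i % 2)`[18,4]=>4
L=18=>grp=18>>2=4, tig=18&3=2
[4]=>row 4+0=4  col 2·2+0+8=12
col: 4 vs 12

buggy=4 correct=12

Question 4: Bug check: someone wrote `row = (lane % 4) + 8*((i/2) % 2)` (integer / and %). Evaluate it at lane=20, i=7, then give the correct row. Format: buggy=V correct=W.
`(lane % 4) + 8*((i/2) % 2)`[20,7]->8
lane 20->20/4=5, 20 mod 4=0
i=7  r:5+8->13  c:2·0+1+8->9
row: 8 vs 13

buggy=8 correct=13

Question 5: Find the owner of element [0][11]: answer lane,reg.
r:0=>grp=0,rB=0  c:11=>cB=1,tig=1,lo=1
L=0*4+1=1  i=1*4+0*2+1=5

1,5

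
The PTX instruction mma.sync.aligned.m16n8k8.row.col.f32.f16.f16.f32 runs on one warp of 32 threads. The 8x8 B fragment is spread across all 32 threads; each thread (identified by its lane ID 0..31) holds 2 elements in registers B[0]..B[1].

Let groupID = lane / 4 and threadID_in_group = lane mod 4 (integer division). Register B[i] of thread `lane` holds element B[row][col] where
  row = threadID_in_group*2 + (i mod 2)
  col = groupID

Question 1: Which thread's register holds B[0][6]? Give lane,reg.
24,0

c:6=>grp=6  r:0=>tig=0,lo=0
L=6*4+0=24  i=0=0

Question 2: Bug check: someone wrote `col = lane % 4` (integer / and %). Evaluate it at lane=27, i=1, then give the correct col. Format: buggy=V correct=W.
`lane % 4`[27,1]⇒3
27: gr=6,th=3
[1] (3*2+1,6) = (7,6)
col: 3 vs 6

buggy=3 correct=6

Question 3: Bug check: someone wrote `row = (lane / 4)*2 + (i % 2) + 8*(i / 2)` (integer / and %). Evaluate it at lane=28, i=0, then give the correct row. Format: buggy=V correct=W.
buggy=14 correct=0

`(lane / 4)*2 + (i % 2) + 8*(i / 2)`[28,0]->14
lane 28: gid=7 (28/4), tid=0 (28%4)
i=0: r=0*2+0=0, c=gid=7
row: 14 vs 0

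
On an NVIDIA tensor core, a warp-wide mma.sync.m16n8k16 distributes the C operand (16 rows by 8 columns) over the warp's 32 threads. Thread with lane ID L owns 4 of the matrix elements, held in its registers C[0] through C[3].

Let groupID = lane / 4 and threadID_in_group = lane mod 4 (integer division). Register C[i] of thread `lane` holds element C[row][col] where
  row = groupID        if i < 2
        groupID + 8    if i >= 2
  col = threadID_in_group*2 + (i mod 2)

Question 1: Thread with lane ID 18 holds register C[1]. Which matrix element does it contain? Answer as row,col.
4,5

lane 18: gr=4 (18/4), th=2 (18%4)
i=1: r=4+0=4, c=2*2+1=5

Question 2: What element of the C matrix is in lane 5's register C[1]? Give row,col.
5: gid=1,tid=1
[1] (1+0,1*2+1) = (1,3)

1,3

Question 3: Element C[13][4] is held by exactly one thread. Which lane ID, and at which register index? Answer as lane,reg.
22,2

r=13⇒gr=5,Rb=1  c=4⇒th=2,odd=0
L=5*4+2=22  i=1*2+0=2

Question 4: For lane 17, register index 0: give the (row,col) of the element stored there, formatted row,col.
4,2

L=17⇒gr=17>>2=4, th=17&3=1
[0]⇒row 4+0=4  col 1·2+0=2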